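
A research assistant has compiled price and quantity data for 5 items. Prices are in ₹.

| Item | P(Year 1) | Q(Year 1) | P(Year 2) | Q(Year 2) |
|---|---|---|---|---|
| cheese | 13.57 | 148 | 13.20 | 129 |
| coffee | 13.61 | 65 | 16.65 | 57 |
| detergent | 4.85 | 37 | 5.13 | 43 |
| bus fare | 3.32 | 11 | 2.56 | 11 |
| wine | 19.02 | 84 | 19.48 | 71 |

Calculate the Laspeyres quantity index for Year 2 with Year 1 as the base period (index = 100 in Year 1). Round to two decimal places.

87.57

Laspeyres quantity index uses base-period prices as weights.
ΣP(Year 1)·Q(Year 2) = 13.57×129 + 13.61×57 + 4.85×43 + 3.32×11 + 19.02×71 = 1750.53 + 775.77 + 208.55 + 36.52 + 1350.42 = 4121.79
ΣP(Year 1)·Q(Year 1) = 13.57×148 + 13.61×65 + 4.85×37 + 3.32×11 + 19.02×84 = 2008.36 + 884.65 + 179.45 + 36.52 + 1597.68 = 4706.66
Index = 4121.79 / 4706.66 × 100 = 87.5736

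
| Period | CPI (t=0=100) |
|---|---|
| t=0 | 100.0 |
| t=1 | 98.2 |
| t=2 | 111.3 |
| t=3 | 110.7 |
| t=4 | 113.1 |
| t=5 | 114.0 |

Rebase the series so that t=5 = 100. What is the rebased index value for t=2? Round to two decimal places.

Rebased(t=2) = 111.3 / 114.0 × 100 = 97.6316

97.63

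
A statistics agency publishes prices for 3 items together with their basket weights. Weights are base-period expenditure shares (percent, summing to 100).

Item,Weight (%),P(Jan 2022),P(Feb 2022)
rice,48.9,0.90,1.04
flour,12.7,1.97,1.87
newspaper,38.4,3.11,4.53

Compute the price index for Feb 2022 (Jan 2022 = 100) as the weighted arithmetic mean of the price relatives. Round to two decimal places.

124.50

rice: 48.9 × (1.04/0.90) = 48.9 × 1.155556 = 56.5067
flour: 12.7 × (1.87/1.97) = 12.7 × 0.949239 = 12.0553
newspaper: 38.4 × (4.53/3.11) = 38.4 × 1.456592 = 55.9331
Index = Σ wᵢ·(p₁ᵢ/p₀ᵢ) = 56.5067 + 12.0553 + 55.9331 = 124.4951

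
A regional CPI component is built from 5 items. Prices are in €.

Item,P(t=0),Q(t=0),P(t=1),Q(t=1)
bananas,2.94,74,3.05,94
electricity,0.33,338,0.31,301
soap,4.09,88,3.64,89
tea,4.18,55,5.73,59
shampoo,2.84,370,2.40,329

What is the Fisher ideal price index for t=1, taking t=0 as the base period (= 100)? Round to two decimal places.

Laspeyres component (base-period weights):
ΣP(t=1)Q(t=0) = 3.05×74 + 0.31×338 + 3.64×88 + 5.73×55 + 2.40×370 = 225.7 + 104.78 + 320.32 + 315.15 + 888 = 1853.95
ΣP(t=0)Q(t=0) = 2.94×74 + 0.33×338 + 4.09×88 + 4.18×55 + 2.84×370 = 217.56 + 111.54 + 359.92 + 229.9 + 1050.8 = 1969.72
L = 1853.95 / 1969.72 × 100 = 94.1225
Paasche component (current-period weights):
ΣP(t=1)Q(t=1) = 3.05×94 + 0.31×301 + 3.64×89 + 5.73×59 + 2.40×329 = 286.7 + 93.31 + 323.96 + 338.07 + 789.6 = 1831.64
ΣP(t=0)Q(t=1) = 2.94×94 + 0.33×301 + 4.09×89 + 4.18×59 + 2.84×329 = 276.36 + 99.33 + 364.01 + 246.62 + 934.36 = 1920.68
P = 1831.64 / 1920.68 × 100 = 95.3641
Fisher = √(L × P) = √(94.1225 × 95.3641) = 94.7413

94.74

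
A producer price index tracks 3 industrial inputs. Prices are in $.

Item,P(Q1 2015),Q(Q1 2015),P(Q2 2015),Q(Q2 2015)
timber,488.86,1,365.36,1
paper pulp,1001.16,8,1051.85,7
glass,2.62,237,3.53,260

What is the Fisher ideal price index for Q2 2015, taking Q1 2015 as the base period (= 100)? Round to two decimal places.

105.59

Laspeyres component (base-period weights):
ΣP(Q2 2015)Q(Q1 2015) = 365.36×1 + 1051.85×8 + 3.53×237 = 365.36 + 8414.8 + 836.61 = 9616.77
ΣP(Q1 2015)Q(Q1 2015) = 488.86×1 + 1001.16×8 + 2.62×237 = 488.86 + 8009.28 + 620.94 = 9119.08
L = 9616.77 / 9119.08 × 100 = 105.4577
Paasche component (current-period weights):
ΣP(Q2 2015)Q(Q2 2015) = 365.36×1 + 1051.85×7 + 3.53×260 = 365.36 + 7362.95 + 917.8 = 8646.11
ΣP(Q1 2015)Q(Q2 2015) = 488.86×1 + 1001.16×7 + 2.62×260 = 488.86 + 7008.12 + 681.2 = 8178.18
P = 8646.11 / 8178.18 × 100 = 105.7217
Fisher = √(L × P) = √(105.4577 × 105.7217) = 105.5896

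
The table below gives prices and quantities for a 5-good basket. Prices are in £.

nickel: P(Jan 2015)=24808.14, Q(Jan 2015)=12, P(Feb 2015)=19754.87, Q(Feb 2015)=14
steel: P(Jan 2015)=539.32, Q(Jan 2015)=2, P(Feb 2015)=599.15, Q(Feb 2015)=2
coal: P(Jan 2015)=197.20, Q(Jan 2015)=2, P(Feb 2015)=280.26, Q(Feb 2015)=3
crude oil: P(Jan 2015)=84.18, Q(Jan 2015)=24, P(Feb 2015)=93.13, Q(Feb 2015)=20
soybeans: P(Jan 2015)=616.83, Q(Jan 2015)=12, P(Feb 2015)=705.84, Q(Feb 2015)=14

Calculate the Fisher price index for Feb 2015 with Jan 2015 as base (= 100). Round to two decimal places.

Laspeyres component (base-period weights):
ΣP(Feb 2015)Q(Jan 2015) = 19754.87×12 + 599.15×2 + 280.26×2 + 93.13×24 + 705.84×12 = 237058.44 + 1198.3 + 560.52 + 2235.12 + 8470.08 = 249522.46
ΣP(Jan 2015)Q(Jan 2015) = 24808.14×12 + 539.32×2 + 197.20×2 + 84.18×24 + 616.83×12 = 297697.68 + 1078.64 + 394.4 + 2020.32 + 7401.96 = 308593
L = 249522.46 / 308593 × 100 = 80.8581
Paasche component (current-period weights):
ΣP(Feb 2015)Q(Feb 2015) = 19754.87×14 + 599.15×2 + 280.26×3 + 93.13×20 + 705.84×14 = 276568.18 + 1198.3 + 840.78 + 1862.6 + 9881.76 = 290351.62
ΣP(Jan 2015)Q(Feb 2015) = 24808.14×14 + 539.32×2 + 197.20×3 + 84.18×20 + 616.83×14 = 347313.96 + 1078.64 + 591.6 + 1683.6 + 8635.62 = 359303.42
P = 290351.62 / 359303.42 × 100 = 80.8096
Fisher = √(L × P) = √(80.8581 × 80.8096) = 80.8338

80.83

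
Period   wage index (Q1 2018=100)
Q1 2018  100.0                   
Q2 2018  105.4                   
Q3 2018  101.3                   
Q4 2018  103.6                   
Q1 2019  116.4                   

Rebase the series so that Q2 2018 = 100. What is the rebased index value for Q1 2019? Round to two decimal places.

Rebased(Q1 2019) = 116.4 / 105.4 × 100 = 110.4364

110.44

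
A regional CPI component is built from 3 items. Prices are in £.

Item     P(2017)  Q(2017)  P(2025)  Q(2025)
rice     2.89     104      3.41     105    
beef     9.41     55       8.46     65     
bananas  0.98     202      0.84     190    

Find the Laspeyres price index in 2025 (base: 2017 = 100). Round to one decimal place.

Laspeyres price index uses base-period quantities as weights.
ΣP(2025)·Q(2017) = 3.41×104 + 8.46×55 + 0.84×202 = 354.64 + 465.3 + 169.68 = 989.62
ΣP(2017)·Q(2017) = 2.89×104 + 9.41×55 + 0.98×202 = 300.56 + 517.55 + 197.96 = 1016.07
Index = 989.62 / 1016.07 × 100 = 97.3968

97.4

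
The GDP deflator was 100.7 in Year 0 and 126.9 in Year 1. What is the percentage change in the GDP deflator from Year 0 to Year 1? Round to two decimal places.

Change = (126.9 − 100.7) / 100.7 × 100
       = 26.2 / 100.7 × 100 = 26.0179%

26.02%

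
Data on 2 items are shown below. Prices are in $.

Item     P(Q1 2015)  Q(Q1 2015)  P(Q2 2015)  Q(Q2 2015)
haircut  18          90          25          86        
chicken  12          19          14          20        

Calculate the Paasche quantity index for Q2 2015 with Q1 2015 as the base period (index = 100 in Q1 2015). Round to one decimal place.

Paasche quantity index uses current-period prices as weights.
ΣP(Q2 2015)·Q(Q2 2015) = 25×86 + 14×20 = 2150 + 280 = 2430
ΣP(Q2 2015)·Q(Q1 2015) = 25×90 + 14×19 = 2250 + 266 = 2516
Index = 2430 / 2516 × 100 = 96.5819

96.6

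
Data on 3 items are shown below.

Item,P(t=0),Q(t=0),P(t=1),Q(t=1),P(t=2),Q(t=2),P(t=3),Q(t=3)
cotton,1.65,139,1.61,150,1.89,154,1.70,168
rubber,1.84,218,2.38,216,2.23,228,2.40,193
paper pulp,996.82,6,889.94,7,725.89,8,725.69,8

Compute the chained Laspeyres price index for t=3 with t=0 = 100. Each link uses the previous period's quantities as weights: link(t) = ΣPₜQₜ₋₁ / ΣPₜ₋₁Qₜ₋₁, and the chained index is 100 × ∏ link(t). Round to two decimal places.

Link t=0→t=1:
ΣP(t=1)Q(t=0) = 1.61×139 + 2.38×218 + 889.94×6 = 223.79 + 518.84 + 5339.64 = 6082.27
ΣP(t=0)Q(t=0) = 1.65×139 + 1.84×218 + 996.82×6 = 229.35 + 401.12 + 5980.92 = 6611.39
link = 6082.27/6611.39 = 0.919968
Link t=1→t=2:
ΣP(t=2)Q(t=1) = 1.89×150 + 2.23×216 + 725.89×7 = 283.5 + 481.68 + 5081.23 = 5846.41
ΣP(t=1)Q(t=1) = 1.61×150 + 2.38×216 + 889.94×7 = 241.5 + 514.08 + 6229.58 = 6985.16
link = 5846.41/6985.16 = 0.836976
Link t=2→t=3:
ΣP(t=3)Q(t=2) = 1.70×154 + 2.40×228 + 725.69×8 = 261.8 + 547.2 + 5805.52 = 6614.52
ΣP(t=2)Q(t=2) = 1.89×154 + 2.23×228 + 725.89×8 = 291.06 + 508.44 + 5807.12 = 6606.62
link = 6614.52/6606.62 = 1.001196
Chained index = 100 × 0.919968 × 0.836976 × 1.001196 = 77.0912

77.09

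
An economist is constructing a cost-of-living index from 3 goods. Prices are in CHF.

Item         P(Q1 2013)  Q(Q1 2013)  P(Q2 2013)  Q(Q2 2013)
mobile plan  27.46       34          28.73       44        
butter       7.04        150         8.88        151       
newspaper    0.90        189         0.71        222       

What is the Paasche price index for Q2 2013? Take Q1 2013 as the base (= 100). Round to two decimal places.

Paasche price index uses current-period quantities as weights.
ΣP(Q2 2013)·Q(Q2 2013) = 28.73×44 + 8.88×151 + 0.71×222 = 1264.12 + 1340.88 + 157.62 = 2762.62
ΣP(Q1 2013)·Q(Q2 2013) = 27.46×44 + 7.04×151 + 0.90×222 = 1208.24 + 1063.04 + 199.8 = 2471.08
Index = 2762.62 / 2471.08 × 100 = 111.7981

111.80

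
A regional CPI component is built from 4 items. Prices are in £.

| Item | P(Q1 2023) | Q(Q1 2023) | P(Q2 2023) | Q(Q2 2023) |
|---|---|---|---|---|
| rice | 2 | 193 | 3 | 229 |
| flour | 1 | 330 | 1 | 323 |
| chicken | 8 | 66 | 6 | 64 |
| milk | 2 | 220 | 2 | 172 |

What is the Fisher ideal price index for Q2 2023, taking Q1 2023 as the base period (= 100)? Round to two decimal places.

104.89

Laspeyres component (base-period weights):
ΣP(Q2 2023)Q(Q1 2023) = 3×193 + 1×330 + 6×66 + 2×220 = 579 + 330 + 396 + 440 = 1745
ΣP(Q1 2023)Q(Q1 2023) = 2×193 + 1×330 + 8×66 + 2×220 = 386 + 330 + 528 + 440 = 1684
L = 1745 / 1684 × 100 = 103.6223
Paasche component (current-period weights):
ΣP(Q2 2023)Q(Q2 2023) = 3×229 + 1×323 + 6×64 + 2×172 = 687 + 323 + 384 + 344 = 1738
ΣP(Q1 2023)Q(Q2 2023) = 2×229 + 1×323 + 8×64 + 2×172 = 458 + 323 + 512 + 344 = 1637
P = 1738 / 1637 × 100 = 106.1698
Fisher = √(L × P) = √(103.6223 × 106.1698) = 104.8883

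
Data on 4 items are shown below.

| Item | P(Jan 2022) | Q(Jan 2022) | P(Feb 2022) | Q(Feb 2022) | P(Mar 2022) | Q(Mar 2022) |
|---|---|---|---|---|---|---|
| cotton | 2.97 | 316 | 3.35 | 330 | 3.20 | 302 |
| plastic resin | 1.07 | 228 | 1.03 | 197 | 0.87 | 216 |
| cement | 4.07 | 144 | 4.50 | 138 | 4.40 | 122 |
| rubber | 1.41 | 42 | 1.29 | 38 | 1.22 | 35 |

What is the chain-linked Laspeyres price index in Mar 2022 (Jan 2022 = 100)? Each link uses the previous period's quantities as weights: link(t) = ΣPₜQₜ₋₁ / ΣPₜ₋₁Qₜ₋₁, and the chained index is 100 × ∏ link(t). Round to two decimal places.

103.80

Link Jan 2022→Feb 2022:
ΣP(Feb 2022)Q(Jan 2022) = 3.35×316 + 1.03×228 + 4.50×144 + 1.29×42 = 1058.6 + 234.84 + 648 + 54.18 = 1995.62
ΣP(Jan 2022)Q(Jan 2022) = 2.97×316 + 1.07×228 + 4.07×144 + 1.41×42 = 938.52 + 243.96 + 586.08 + 59.22 = 1827.78
link = 1995.62/1827.78 = 1.091827
Link Feb 2022→Mar 2022:
ΣP(Mar 2022)Q(Feb 2022) = 3.20×330 + 0.87×197 + 4.40×138 + 1.22×38 = 1056 + 171.39 + 607.2 + 46.36 = 1880.95
ΣP(Feb 2022)Q(Feb 2022) = 3.35×330 + 1.03×197 + 4.50×138 + 1.29×38 = 1105.5 + 202.91 + 621 + 49.02 = 1978.43
link = 1880.95/1978.43 = 0.950729
Chained index = 100 × 1.091827 × 0.950729 = 103.8031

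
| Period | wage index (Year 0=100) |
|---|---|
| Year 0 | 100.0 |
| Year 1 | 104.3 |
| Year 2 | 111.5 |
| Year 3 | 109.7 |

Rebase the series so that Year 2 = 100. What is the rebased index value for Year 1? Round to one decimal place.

93.5

Rebased(Year 1) = 104.3 / 111.5 × 100 = 93.5426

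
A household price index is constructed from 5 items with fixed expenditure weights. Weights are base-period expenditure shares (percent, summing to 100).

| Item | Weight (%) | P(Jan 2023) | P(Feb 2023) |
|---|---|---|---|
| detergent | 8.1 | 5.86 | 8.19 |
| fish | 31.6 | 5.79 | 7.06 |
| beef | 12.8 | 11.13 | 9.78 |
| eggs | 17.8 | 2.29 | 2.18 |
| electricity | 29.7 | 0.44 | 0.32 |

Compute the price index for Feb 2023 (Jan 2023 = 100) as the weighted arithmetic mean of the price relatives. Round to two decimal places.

99.64

detergent: 8.1 × (8.19/5.86) = 8.1 × 1.397611 = 11.3206
fish: 31.6 × (7.06/5.79) = 31.6 × 1.219344 = 38.5313
beef: 12.8 × (9.78/11.13) = 12.8 × 0.878706 = 11.2474
eggs: 17.8 × (2.18/2.29) = 17.8 × 0.951965 = 16.9450
electricity: 29.7 × (0.32/0.44) = 29.7 × 0.727273 = 21.6000
Index = Σ wᵢ·(p₁ᵢ/p₀ᵢ) = 11.3206 + 38.5313 + 11.2474 + 16.9450 + 21.6000 = 99.6443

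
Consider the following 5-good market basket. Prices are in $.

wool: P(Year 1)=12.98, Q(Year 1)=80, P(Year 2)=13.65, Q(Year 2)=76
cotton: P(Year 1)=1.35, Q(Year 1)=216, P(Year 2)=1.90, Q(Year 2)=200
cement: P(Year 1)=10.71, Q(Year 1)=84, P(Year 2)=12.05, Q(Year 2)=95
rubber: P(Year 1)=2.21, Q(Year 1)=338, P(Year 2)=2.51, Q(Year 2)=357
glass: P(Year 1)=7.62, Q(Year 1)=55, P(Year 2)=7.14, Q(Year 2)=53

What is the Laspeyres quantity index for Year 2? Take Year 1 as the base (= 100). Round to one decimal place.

102.1

Laspeyres quantity index uses base-period prices as weights.
ΣP(Year 1)·Q(Year 2) = 12.98×76 + 1.35×200 + 10.71×95 + 2.21×357 + 7.62×53 = 986.48 + 270 + 1017.45 + 788.97 + 403.86 = 3466.76
ΣP(Year 1)·Q(Year 1) = 12.98×80 + 1.35×216 + 10.71×84 + 2.21×338 + 7.62×55 = 1038.4 + 291.6 + 899.64 + 746.98 + 419.1 = 3395.72
Index = 3466.76 / 3395.72 × 100 = 102.0920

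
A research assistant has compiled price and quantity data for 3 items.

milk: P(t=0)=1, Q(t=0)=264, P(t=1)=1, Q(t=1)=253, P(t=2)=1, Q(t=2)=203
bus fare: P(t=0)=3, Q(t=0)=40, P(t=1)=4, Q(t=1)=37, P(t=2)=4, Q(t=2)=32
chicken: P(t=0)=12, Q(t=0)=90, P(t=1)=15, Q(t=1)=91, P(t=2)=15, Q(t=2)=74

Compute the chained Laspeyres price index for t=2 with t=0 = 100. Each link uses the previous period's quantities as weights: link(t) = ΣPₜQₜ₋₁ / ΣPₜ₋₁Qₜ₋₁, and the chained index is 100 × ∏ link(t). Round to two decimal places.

121.17

Link t=0→t=1:
ΣP(t=1)Q(t=0) = 1×264 + 4×40 + 15×90 = 264 + 160 + 1350 = 1774
ΣP(t=0)Q(t=0) = 1×264 + 3×40 + 12×90 = 264 + 120 + 1080 = 1464
link = 1774/1464 = 1.211749
Link t=1→t=2:
ΣP(t=2)Q(t=1) = 1×253 + 4×37 + 15×91 = 253 + 148 + 1365 = 1766
ΣP(t=1)Q(t=1) = 1×253 + 4×37 + 15×91 = 253 + 148 + 1365 = 1766
link = 1766/1766 = 1.000000
Chained index = 100 × 1.211749 × 1.000000 = 121.1749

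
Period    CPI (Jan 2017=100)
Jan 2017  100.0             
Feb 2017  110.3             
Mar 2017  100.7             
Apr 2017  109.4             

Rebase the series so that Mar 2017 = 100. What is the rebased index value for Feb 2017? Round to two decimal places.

Rebased(Feb 2017) = 110.3 / 100.7 × 100 = 109.5333

109.53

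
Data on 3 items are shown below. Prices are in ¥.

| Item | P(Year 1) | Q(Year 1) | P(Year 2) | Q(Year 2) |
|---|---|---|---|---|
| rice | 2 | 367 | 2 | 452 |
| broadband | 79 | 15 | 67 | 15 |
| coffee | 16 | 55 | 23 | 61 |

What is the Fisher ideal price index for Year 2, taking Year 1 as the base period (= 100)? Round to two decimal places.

Laspeyres component (base-period weights):
ΣP(Year 2)Q(Year 1) = 2×367 + 67×15 + 23×55 = 734 + 1005 + 1265 = 3004
ΣP(Year 1)Q(Year 1) = 2×367 + 79×15 + 16×55 = 734 + 1185 + 880 = 2799
L = 3004 / 2799 × 100 = 107.3240
Paasche component (current-period weights):
ΣP(Year 2)Q(Year 2) = 2×452 + 67×15 + 23×61 = 904 + 1005 + 1403 = 3312
ΣP(Year 1)Q(Year 2) = 2×452 + 79×15 + 16×61 = 904 + 1185 + 976 = 3065
P = 3312 / 3065 × 100 = 108.0587
Fisher = √(L × P) = √(107.3240 × 108.0587) = 107.6908

107.69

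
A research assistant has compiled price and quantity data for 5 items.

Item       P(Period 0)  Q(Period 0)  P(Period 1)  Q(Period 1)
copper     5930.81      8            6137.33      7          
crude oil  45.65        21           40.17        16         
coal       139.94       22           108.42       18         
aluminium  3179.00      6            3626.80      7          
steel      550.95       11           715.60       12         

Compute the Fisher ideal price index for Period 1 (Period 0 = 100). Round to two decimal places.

107.49

Laspeyres component (base-period weights):
ΣP(Period 1)Q(Period 0) = 6137.33×8 + 40.17×21 + 108.42×22 + 3626.80×6 + 715.60×11 = 49098.64 + 843.57 + 2385.24 + 21760.8 + 7871.6 = 81959.85
ΣP(Period 0)Q(Period 0) = 5930.81×8 + 45.65×21 + 139.94×22 + 3179.00×6 + 550.95×11 = 47446.48 + 958.65 + 3078.68 + 19074 + 6060.45 = 76618.26
L = 81959.85 / 76618.26 × 100 = 106.9717
Paasche component (current-period weights):
ΣP(Period 1)Q(Period 1) = 6137.33×7 + 40.17×16 + 108.42×18 + 3626.80×7 + 715.60×12 = 42961.31 + 642.72 + 1951.56 + 25387.6 + 8587.2 = 79530.39
ΣP(Period 0)Q(Period 1) = 5930.81×7 + 45.65×16 + 139.94×18 + 3179.00×7 + 550.95×12 = 41515.67 + 730.4 + 2518.92 + 22253 + 6611.4 = 73629.39
P = 79530.39 / 73629.39 × 100 = 108.0145
Fisher = √(L × P) = √(106.9717 × 108.0145) = 107.4918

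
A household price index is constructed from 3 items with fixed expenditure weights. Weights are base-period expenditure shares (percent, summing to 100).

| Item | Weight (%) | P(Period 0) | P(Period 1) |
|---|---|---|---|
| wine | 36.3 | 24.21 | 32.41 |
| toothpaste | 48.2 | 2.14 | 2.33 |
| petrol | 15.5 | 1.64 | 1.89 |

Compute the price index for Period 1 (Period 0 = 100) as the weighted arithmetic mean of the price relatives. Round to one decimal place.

118.9

wine: 36.3 × (32.41/24.21) = 36.3 × 1.338703 = 48.5949
toothpaste: 48.2 × (2.33/2.14) = 48.2 × 1.088785 = 52.4794
petrol: 15.5 × (1.89/1.64) = 15.5 × 1.152439 = 17.8628
Index = Σ wᵢ·(p₁ᵢ/p₀ᵢ) = 48.5949 + 52.4794 + 17.8628 = 118.9372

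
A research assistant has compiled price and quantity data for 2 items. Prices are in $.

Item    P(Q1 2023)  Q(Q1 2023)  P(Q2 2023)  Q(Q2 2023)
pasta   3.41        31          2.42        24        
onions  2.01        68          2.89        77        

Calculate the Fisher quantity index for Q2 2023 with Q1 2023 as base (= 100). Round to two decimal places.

100.44

Laspeyres component (base-period weights):
ΣP(Q1 2023)Q(Q2 2023) = 3.41×24 + 2.01×77 = 81.84 + 154.77 = 236.61
ΣP(Q1 2023)Q(Q1 2023) = 3.41×31 + 2.01×68 = 105.71 + 136.68 = 242.39
L = 236.61 / 242.39 × 100 = 97.6154
Paasche component (current-period weights):
ΣP(Q2 2023)Q(Q2 2023) = 2.42×24 + 2.89×77 = 58.08 + 222.53 = 280.61
ΣP(Q2 2023)Q(Q1 2023) = 2.42×31 + 2.89×68 = 75.02 + 196.52 = 271.54
P = 280.61 / 271.54 × 100 = 103.3402
Fisher = √(L × P) = √(97.6154 × 103.3402) = 100.4370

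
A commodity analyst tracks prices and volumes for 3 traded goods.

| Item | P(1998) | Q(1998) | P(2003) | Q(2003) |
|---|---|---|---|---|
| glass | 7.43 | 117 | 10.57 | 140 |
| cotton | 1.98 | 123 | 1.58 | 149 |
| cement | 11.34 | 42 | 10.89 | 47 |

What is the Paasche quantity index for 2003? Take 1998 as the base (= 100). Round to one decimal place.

117.9

Paasche quantity index uses current-period prices as weights.
ΣP(2003)·Q(2003) = 10.57×140 + 1.58×149 + 10.89×47 = 1479.8 + 235.42 + 511.83 = 2227.05
ΣP(2003)·Q(1998) = 10.57×117 + 1.58×123 + 10.89×42 = 1236.69 + 194.34 + 457.38 = 1888.41
Index = 2227.05 / 1888.41 × 100 = 117.9325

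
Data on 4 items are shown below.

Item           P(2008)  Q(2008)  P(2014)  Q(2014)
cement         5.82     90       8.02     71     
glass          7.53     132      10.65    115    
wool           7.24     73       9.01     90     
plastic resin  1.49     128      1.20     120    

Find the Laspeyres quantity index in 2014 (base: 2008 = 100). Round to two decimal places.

94.30

Laspeyres quantity index uses base-period prices as weights.
ΣP(2008)·Q(2014) = 5.82×71 + 7.53×115 + 7.24×90 + 1.49×120 = 413.22 + 865.95 + 651.6 + 178.8 = 2109.57
ΣP(2008)·Q(2008) = 5.82×90 + 7.53×132 + 7.24×73 + 1.49×128 = 523.8 + 993.96 + 528.52 + 190.72 = 2237
Index = 2109.57 / 2237 × 100 = 94.3035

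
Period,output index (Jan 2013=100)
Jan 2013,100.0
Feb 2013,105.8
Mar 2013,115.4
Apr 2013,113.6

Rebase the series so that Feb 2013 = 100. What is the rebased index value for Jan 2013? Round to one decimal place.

94.5

Rebased(Jan 2013) = 100.0 / 105.8 × 100 = 94.5180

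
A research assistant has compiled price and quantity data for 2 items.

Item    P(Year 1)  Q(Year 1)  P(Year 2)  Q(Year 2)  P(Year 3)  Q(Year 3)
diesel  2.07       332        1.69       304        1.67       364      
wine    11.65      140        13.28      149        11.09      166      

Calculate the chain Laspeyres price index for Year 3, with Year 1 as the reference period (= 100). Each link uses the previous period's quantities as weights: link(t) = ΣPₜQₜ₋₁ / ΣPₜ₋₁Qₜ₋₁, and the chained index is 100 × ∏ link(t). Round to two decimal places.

90.48

Link Year 1→Year 2:
ΣP(Year 2)Q(Year 1) = 1.69×332 + 13.28×140 = 561.08 + 1859.2 = 2420.28
ΣP(Year 1)Q(Year 1) = 2.07×332 + 11.65×140 = 687.24 + 1631 = 2318.24
link = 2420.28/2318.24 = 1.044016
Link Year 2→Year 3:
ΣP(Year 3)Q(Year 2) = 1.67×304 + 11.09×149 = 507.68 + 1652.41 = 2160.09
ΣP(Year 2)Q(Year 2) = 1.69×304 + 13.28×149 = 513.76 + 1978.72 = 2492.48
link = 2160.09/2492.48 = 0.866643
Chained index = 100 × 1.044016 × 0.866643 = 90.4789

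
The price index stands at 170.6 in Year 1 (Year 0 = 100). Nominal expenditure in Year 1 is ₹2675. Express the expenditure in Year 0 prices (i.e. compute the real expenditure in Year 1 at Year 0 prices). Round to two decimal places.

Real = Nominal ÷ (Index/100) = 2675 ÷ (170.6/100)
     = 2675 ÷ 1.706 = 1567.9953

1568.00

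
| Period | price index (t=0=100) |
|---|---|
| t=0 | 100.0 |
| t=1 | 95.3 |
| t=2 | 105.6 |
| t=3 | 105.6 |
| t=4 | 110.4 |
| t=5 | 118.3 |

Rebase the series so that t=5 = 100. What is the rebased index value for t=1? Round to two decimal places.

Rebased(t=1) = 95.3 / 118.3 × 100 = 80.5579

80.56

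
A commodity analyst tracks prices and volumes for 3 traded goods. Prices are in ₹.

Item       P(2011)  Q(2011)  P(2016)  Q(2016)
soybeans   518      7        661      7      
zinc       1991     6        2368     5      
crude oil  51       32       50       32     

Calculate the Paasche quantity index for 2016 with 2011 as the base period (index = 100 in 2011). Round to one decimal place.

88.4

Paasche quantity index uses current-period prices as weights.
ΣP(2016)·Q(2016) = 661×7 + 2368×5 + 50×32 = 4627 + 11840 + 1600 = 18067
ΣP(2016)·Q(2011) = 661×7 + 2368×6 + 50×32 = 4627 + 14208 + 1600 = 20435
Index = 18067 / 20435 × 100 = 88.4120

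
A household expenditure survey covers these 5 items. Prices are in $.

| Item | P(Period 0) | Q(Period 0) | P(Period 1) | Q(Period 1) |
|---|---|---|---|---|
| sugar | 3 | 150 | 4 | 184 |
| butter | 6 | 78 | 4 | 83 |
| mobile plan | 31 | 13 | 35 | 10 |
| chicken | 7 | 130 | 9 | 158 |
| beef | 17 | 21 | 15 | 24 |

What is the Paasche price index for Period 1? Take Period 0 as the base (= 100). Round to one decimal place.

Paasche price index uses current-period quantities as weights.
ΣP(Period 1)·Q(Period 1) = 4×184 + 4×83 + 35×10 + 9×158 + 15×24 = 736 + 332 + 350 + 1422 + 360 = 3200
ΣP(Period 0)·Q(Period 1) = 3×184 + 6×83 + 31×10 + 7×158 + 17×24 = 552 + 498 + 310 + 1106 + 408 = 2874
Index = 3200 / 2874 × 100 = 111.3431

111.3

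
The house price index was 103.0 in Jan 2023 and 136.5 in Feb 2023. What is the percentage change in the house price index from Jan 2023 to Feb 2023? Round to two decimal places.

Change = (136.5 − 103.0) / 103.0 × 100
       = 33.5 / 103.0 × 100 = 32.5243%

32.52%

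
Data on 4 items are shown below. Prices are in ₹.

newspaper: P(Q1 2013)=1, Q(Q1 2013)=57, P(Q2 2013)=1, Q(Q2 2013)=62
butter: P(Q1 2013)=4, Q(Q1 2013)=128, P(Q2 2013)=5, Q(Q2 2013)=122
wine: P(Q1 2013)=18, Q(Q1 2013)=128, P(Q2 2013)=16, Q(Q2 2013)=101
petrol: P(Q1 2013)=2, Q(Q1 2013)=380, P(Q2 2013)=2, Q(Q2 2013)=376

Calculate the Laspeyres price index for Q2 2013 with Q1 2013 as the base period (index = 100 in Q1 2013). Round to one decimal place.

96.5

Laspeyres price index uses base-period quantities as weights.
ΣP(Q2 2013)·Q(Q1 2013) = 1×57 + 5×128 + 16×128 + 2×380 = 57 + 640 + 2048 + 760 = 3505
ΣP(Q1 2013)·Q(Q1 2013) = 1×57 + 4×128 + 18×128 + 2×380 = 57 + 512 + 2304 + 760 = 3633
Index = 3505 / 3633 × 100 = 96.4767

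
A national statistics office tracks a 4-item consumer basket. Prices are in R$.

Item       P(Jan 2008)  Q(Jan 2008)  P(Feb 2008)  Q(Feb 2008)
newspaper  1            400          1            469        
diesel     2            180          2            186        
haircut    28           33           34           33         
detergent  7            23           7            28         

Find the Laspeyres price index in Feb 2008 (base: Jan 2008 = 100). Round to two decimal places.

Laspeyres price index uses base-period quantities as weights.
ΣP(Feb 2008)·Q(Jan 2008) = 1×400 + 2×180 + 34×33 + 7×23 = 400 + 360 + 1122 + 161 = 2043
ΣP(Jan 2008)·Q(Jan 2008) = 1×400 + 2×180 + 28×33 + 7×23 = 400 + 360 + 924 + 161 = 1845
Index = 2043 / 1845 × 100 = 110.7317

110.73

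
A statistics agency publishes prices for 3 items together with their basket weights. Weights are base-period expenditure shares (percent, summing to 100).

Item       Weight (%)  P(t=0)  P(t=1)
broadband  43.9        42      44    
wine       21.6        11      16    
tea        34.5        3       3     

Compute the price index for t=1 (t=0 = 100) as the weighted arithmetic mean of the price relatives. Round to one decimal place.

broadband: 43.9 × (44/42) = 43.9 × 1.047619 = 45.9905
wine: 21.6 × (16/11) = 21.6 × 1.454545 = 31.4182
tea: 34.5 × (3/3) = 34.5 × 1.000000 = 34.5000
Index = Σ wᵢ·(p₁ᵢ/p₀ᵢ) = 45.9905 + 31.4182 + 34.5000 = 111.9087

111.9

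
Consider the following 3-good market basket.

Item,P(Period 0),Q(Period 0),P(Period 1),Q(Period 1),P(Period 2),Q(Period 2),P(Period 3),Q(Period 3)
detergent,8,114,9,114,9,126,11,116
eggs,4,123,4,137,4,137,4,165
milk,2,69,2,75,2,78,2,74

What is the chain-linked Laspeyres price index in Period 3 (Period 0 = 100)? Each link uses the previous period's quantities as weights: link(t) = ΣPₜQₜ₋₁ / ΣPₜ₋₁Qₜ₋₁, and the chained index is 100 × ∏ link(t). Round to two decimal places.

122.12

Link Period 0→Period 1:
ΣP(Period 1)Q(Period 0) = 9×114 + 4×123 + 2×69 = 1026 + 492 + 138 = 1656
ΣP(Period 0)Q(Period 0) = 8×114 + 4×123 + 2×69 = 912 + 492 + 138 = 1542
link = 1656/1542 = 1.073930
Link Period 1→Period 2:
ΣP(Period 2)Q(Period 1) = 9×114 + 4×137 + 2×75 = 1026 + 548 + 150 = 1724
ΣP(Period 1)Q(Period 1) = 9×114 + 4×137 + 2×75 = 1026 + 548 + 150 = 1724
link = 1724/1724 = 1.000000
Link Period 2→Period 3:
ΣP(Period 3)Q(Period 2) = 11×126 + 4×137 + 2×78 = 1386 + 548 + 156 = 2090
ΣP(Period 2)Q(Period 2) = 9×126 + 4×137 + 2×78 = 1134 + 548 + 156 = 1838
link = 2090/1838 = 1.137106
Chained index = 100 × 1.073930 × 1.000000 × 1.137106 = 122.1172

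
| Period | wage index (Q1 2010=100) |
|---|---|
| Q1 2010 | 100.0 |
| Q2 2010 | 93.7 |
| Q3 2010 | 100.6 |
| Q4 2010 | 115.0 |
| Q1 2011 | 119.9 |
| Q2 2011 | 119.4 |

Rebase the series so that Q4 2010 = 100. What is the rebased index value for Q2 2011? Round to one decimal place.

103.8

Rebased(Q2 2011) = 119.4 / 115.0 × 100 = 103.8261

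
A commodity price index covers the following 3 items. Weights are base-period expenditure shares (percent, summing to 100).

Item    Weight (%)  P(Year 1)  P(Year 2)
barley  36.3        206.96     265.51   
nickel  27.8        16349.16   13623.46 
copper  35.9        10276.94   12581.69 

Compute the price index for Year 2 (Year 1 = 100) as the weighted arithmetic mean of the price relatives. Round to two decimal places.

barley: 36.3 × (265.51/206.96) = 36.3 × 1.282905 = 46.5694
nickel: 27.8 × (13623.46/16349.16) = 27.8 × 0.833282 = 23.1652
copper: 35.9 × (12581.69/10276.94) = 35.9 × 1.224264 = 43.9511
Index = Σ wᵢ·(p₁ᵢ/p₀ᵢ) = 46.5694 + 23.1652 + 43.9511 = 113.6858

113.69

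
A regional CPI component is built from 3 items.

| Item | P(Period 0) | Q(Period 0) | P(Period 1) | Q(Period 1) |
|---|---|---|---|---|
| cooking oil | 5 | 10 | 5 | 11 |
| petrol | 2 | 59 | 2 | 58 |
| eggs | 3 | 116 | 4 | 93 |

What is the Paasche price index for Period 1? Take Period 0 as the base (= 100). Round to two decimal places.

Paasche price index uses current-period quantities as weights.
ΣP(Period 1)·Q(Period 1) = 5×11 + 2×58 + 4×93 = 55 + 116 + 372 = 543
ΣP(Period 0)·Q(Period 1) = 5×11 + 2×58 + 3×93 = 55 + 116 + 279 = 450
Index = 543 / 450 × 100 = 120.6667

120.67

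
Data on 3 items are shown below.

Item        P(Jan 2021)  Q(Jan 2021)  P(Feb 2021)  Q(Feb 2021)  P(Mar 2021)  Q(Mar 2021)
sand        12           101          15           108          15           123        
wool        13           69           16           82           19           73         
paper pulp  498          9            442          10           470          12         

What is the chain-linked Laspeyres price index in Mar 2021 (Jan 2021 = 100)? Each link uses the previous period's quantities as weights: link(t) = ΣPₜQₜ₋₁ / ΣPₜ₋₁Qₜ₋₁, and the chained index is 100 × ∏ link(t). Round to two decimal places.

107.25

Link Jan 2021→Feb 2021:
ΣP(Feb 2021)Q(Jan 2021) = 15×101 + 16×69 + 442×9 = 1515 + 1104 + 3978 = 6597
ΣP(Jan 2021)Q(Jan 2021) = 12×101 + 13×69 + 498×9 = 1212 + 897 + 4482 = 6591
link = 6597/6591 = 1.000910
Link Feb 2021→Mar 2021:
ΣP(Mar 2021)Q(Feb 2021) = 15×108 + 19×82 + 470×10 = 1620 + 1558 + 4700 = 7878
ΣP(Feb 2021)Q(Feb 2021) = 15×108 + 16×82 + 442×10 = 1620 + 1312 + 4420 = 7352
link = 7878/7352 = 1.071545
Chained index = 100 × 1.000910 × 1.071545 = 107.2521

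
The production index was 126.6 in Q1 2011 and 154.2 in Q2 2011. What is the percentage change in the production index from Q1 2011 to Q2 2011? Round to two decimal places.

Change = (154.2 − 126.6) / 126.6 × 100
       = 27.6 / 126.6 × 100 = 21.8009%

21.80%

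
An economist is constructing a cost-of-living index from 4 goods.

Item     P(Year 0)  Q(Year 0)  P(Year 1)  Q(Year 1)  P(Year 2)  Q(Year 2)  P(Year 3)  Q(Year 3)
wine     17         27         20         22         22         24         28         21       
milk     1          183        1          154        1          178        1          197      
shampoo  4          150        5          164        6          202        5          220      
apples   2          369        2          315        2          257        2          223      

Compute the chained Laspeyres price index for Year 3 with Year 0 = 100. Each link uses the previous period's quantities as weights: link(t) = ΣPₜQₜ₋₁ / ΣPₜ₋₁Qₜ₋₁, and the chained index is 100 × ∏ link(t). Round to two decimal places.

120.10

Link Year 0→Year 1:
ΣP(Year 1)Q(Year 0) = 20×27 + 1×183 + 5×150 + 2×369 = 540 + 183 + 750 + 738 = 2211
ΣP(Year 0)Q(Year 0) = 17×27 + 1×183 + 4×150 + 2×369 = 459 + 183 + 600 + 738 = 1980
link = 2211/1980 = 1.116667
Link Year 1→Year 2:
ΣP(Year 2)Q(Year 1) = 22×22 + 1×154 + 6×164 + 2×315 = 484 + 154 + 984 + 630 = 2252
ΣP(Year 1)Q(Year 1) = 20×22 + 1×154 + 5×164 + 2×315 = 440 + 154 + 820 + 630 = 2044
link = 2252/2044 = 1.101761
Link Year 2→Year 3:
ΣP(Year 3)Q(Year 2) = 28×24 + 1×178 + 5×202 + 2×257 = 672 + 178 + 1010 + 514 = 2374
ΣP(Year 2)Q(Year 2) = 22×24 + 1×178 + 6×202 + 2×257 = 528 + 178 + 1212 + 514 = 2432
link = 2374/2432 = 0.976151
Chained index = 100 × 1.116667 × 1.101761 × 0.976151 = 120.0959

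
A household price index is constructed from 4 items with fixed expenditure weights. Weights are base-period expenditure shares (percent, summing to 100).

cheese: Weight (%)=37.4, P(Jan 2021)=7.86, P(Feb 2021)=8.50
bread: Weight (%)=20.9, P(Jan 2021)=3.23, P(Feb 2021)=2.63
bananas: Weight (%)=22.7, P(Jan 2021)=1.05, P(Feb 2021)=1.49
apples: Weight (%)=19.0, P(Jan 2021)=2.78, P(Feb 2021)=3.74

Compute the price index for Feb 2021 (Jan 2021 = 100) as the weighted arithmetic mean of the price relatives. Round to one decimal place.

115.2

cheese: 37.4 × (8.50/7.86) = 37.4 × 1.081425 = 40.4453
bread: 20.9 × (2.63/3.23) = 20.9 × 0.814241 = 17.0176
bananas: 22.7 × (1.49/1.05) = 22.7 × 1.419048 = 32.2124
apples: 19.0 × (3.74/2.78) = 19.0 × 1.345324 = 25.5612
Index = Σ wᵢ·(p₁ᵢ/p₀ᵢ) = 40.4453 + 17.0176 + 32.2124 + 25.5612 = 115.2365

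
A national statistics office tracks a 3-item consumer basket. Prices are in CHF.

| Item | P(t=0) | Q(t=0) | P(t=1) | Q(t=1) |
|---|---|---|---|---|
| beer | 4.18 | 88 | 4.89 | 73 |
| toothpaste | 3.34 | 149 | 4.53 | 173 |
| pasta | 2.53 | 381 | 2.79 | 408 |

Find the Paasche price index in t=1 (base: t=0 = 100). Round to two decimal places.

Paasche price index uses current-period quantities as weights.
ΣP(t=1)·Q(t=1) = 4.89×73 + 4.53×173 + 2.79×408 = 356.97 + 783.69 + 1138.32 = 2278.98
ΣP(t=0)·Q(t=1) = 4.18×73 + 3.34×173 + 2.53×408 = 305.14 + 577.82 + 1032.24 = 1915.2
Index = 2278.98 / 1915.2 × 100 = 118.9944

118.99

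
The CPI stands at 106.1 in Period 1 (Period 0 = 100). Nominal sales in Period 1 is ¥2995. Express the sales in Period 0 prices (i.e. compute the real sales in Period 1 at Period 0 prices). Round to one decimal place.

2822.8

Real = Nominal ÷ (Index/100) = 2995 ÷ (106.1/100)
     = 2995 ÷ 1.061 = 2822.8087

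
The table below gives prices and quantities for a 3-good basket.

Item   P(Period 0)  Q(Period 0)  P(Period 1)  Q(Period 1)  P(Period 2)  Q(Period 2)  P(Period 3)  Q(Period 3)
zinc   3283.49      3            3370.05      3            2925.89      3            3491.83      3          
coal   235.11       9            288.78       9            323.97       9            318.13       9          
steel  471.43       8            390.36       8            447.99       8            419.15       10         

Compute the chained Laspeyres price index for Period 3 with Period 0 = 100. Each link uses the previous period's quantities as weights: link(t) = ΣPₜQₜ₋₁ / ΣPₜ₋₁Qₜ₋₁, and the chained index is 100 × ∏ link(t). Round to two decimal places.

Link Period 0→Period 1:
ΣP(Period 1)Q(Period 0) = 3370.05×3 + 288.78×9 + 390.36×8 = 10110.15 + 2599.02 + 3122.88 = 15832.05
ΣP(Period 0)Q(Period 0) = 3283.49×3 + 235.11×9 + 471.43×8 = 9850.47 + 2115.99 + 3771.44 = 15737.9
link = 15832.05/15737.9 = 1.005982
Link Period 1→Period 2:
ΣP(Period 2)Q(Period 1) = 2925.89×3 + 323.97×9 + 447.99×8 = 8777.67 + 2915.73 + 3583.92 = 15277.32
ΣP(Period 1)Q(Period 1) = 3370.05×3 + 288.78×9 + 390.36×8 = 10110.15 + 2599.02 + 3122.88 = 15832.05
link = 15277.32/15832.05 = 0.964962
Link Period 2→Period 3:
ΣP(Period 3)Q(Period 2) = 3491.83×3 + 318.13×9 + 419.15×8 = 10475.49 + 2863.17 + 3353.2 = 16691.86
ΣP(Period 2)Q(Period 2) = 2925.89×3 + 323.97×9 + 447.99×8 = 8777.67 + 2915.73 + 3583.92 = 15277.32
link = 16691.86/15277.32 = 1.092591
Chained index = 100 × 1.005982 × 0.964962 × 1.092591 = 106.0615

106.06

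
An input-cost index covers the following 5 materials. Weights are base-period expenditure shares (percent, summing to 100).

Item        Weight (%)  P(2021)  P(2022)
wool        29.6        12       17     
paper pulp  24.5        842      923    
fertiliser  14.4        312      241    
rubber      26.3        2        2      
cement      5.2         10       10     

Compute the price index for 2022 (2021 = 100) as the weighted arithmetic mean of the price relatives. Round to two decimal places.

wool: 29.6 × (17/12) = 29.6 × 1.416667 = 41.9333
paper pulp: 24.5 × (923/842) = 24.5 × 1.096200 = 26.8569
fertiliser: 14.4 × (241/312) = 14.4 × 0.772436 = 11.1231
rubber: 26.3 × (2/2) = 26.3 × 1.000000 = 26.3000
cement: 5.2 × (10/10) = 5.2 × 1.000000 = 5.2000
Index = Σ wᵢ·(p₁ᵢ/p₀ᵢ) = 41.9333 + 26.8569 + 11.1231 + 26.3000 + 5.2000 = 111.4133

111.41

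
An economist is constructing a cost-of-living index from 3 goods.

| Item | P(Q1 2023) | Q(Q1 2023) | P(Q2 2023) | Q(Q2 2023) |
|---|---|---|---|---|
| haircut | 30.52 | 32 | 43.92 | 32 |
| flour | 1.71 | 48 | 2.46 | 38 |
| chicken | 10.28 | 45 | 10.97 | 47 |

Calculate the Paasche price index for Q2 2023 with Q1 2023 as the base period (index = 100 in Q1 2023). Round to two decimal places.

Paasche price index uses current-period quantities as weights.
ΣP(Q2 2023)·Q(Q2 2023) = 43.92×32 + 2.46×38 + 10.97×47 = 1405.44 + 93.48 + 515.59 = 2014.51
ΣP(Q1 2023)·Q(Q2 2023) = 30.52×32 + 1.71×38 + 10.28×47 = 976.64 + 64.98 + 483.16 = 1524.78
Index = 2014.51 / 1524.78 × 100 = 132.1181

132.12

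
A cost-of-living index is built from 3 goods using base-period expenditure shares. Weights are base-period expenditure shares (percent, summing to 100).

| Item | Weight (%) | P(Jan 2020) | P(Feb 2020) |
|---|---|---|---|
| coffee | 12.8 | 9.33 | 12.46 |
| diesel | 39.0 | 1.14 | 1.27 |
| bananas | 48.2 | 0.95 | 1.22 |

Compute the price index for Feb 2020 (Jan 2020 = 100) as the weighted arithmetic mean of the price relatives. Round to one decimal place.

coffee: 12.8 × (12.46/9.33) = 12.8 × 1.335477 = 17.0941
diesel: 39.0 × (1.27/1.14) = 39.0 × 1.114035 = 43.4474
bananas: 48.2 × (1.22/0.95) = 48.2 × 1.284211 = 61.8989
Index = Σ wᵢ·(p₁ᵢ/p₀ᵢ) = 17.0941 + 43.4474 + 61.8989 = 122.4404

122.4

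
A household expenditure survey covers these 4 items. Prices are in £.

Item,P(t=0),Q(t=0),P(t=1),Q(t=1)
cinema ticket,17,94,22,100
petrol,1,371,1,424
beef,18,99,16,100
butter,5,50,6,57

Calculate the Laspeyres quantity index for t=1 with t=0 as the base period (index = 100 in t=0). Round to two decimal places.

Laspeyres quantity index uses base-period prices as weights.
ΣP(t=0)·Q(t=1) = 17×100 + 1×424 + 18×100 + 5×57 = 1700 + 424 + 1800 + 285 = 4209
ΣP(t=0)·Q(t=0) = 17×94 + 1×371 + 18×99 + 5×50 = 1598 + 371 + 1782 + 250 = 4001
Index = 4209 / 4001 × 100 = 105.1987

105.20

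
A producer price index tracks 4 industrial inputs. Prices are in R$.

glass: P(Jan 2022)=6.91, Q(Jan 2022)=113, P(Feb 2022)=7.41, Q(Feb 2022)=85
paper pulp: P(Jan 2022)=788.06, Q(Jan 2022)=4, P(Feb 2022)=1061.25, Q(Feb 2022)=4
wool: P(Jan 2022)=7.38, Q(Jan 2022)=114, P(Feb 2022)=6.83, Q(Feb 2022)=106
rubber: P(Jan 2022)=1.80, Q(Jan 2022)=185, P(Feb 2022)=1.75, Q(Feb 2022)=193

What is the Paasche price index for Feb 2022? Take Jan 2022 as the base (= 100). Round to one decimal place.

Paasche price index uses current-period quantities as weights.
ΣP(Feb 2022)·Q(Feb 2022) = 7.41×85 + 1061.25×4 + 6.83×106 + 1.75×193 = 629.85 + 4245 + 723.98 + 337.75 = 5936.58
ΣP(Jan 2022)·Q(Feb 2022) = 6.91×85 + 788.06×4 + 7.38×106 + 1.80×193 = 587.35 + 3152.24 + 782.28 + 347.4 = 4869.27
Index = 5936.58 / 4869.27 × 100 = 121.9193

121.9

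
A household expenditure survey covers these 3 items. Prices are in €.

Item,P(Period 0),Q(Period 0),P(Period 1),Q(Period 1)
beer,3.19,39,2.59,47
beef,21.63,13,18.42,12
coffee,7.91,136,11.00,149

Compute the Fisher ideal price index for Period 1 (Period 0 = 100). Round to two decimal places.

124.38

Laspeyres component (base-period weights):
ΣP(Period 1)Q(Period 0) = 2.59×39 + 18.42×13 + 11.00×136 = 101.01 + 239.46 + 1496 = 1836.47
ΣP(Period 0)Q(Period 0) = 3.19×39 + 21.63×13 + 7.91×136 = 124.41 + 281.19 + 1075.76 = 1481.36
L = 1836.47 / 1481.36 × 100 = 123.9719
Paasche component (current-period weights):
ΣP(Period 1)Q(Period 1) = 2.59×47 + 18.42×12 + 11.00×149 = 121.73 + 221.04 + 1639 = 1981.77
ΣP(Period 0)Q(Period 1) = 3.19×47 + 21.63×12 + 7.91×149 = 149.93 + 259.56 + 1178.59 = 1588.08
P = 1981.77 / 1588.08 × 100 = 124.7903
Fisher = √(L × P) = √(123.9719 × 124.7903) = 124.3804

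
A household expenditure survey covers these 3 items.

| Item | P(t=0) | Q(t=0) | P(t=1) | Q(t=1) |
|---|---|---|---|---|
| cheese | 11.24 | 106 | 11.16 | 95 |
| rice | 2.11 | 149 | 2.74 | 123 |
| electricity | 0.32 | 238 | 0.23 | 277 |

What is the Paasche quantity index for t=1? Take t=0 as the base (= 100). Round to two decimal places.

Paasche quantity index uses current-period prices as weights.
ΣP(t=1)·Q(t=1) = 11.16×95 + 2.74×123 + 0.23×277 = 1060.2 + 337.02 + 63.71 = 1460.93
ΣP(t=1)·Q(t=0) = 11.16×106 + 2.74×149 + 0.23×238 = 1182.96 + 408.26 + 54.74 = 1645.96
Index = 1460.93 / 1645.96 × 100 = 88.7585

88.76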